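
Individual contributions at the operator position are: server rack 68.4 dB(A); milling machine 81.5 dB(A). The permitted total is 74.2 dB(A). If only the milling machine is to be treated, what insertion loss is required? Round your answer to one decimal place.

8.6 dB

Everything except the milling machine sums to 10^(68.4/10) = 6.918e+06 in linear terms, 68.40 dB(A).
To meet 74.2 dB(A) overall, the treated milling machine may contribute at most 10^(74.2/10) − 6.918e+06 = 1.938e+07, i.e. 72.87 dB(A).
So the milling machine must be reduced from 81.5 to 72.87 dB(A): IL = 8.63 dB.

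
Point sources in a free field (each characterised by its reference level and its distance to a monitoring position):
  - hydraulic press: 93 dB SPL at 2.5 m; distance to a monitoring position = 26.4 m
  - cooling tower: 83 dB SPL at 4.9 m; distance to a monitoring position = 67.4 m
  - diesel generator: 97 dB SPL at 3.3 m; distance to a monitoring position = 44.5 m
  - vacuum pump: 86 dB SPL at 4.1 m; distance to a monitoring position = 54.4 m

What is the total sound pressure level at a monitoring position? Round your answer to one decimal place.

76.9 dB SPL

Apply inverse-square spreading to bring every level to the receiver, then sum 10^(L/10).
hydraulic press: 93 − 20·log₁₀(26.4/2.5) = 93 − 20.47 = 72.53 dB SPL.
cooling tower: 83 − 20·log₁₀(67.4/4.9) = 83 − 22.77 = 60.23 dB SPL.
diesel generator: 97 − 20·log₁₀(44.5/3.3) = 97 − 22.60 = 74.40 dB SPL.
vacuum pump: 86 − 20·log₁₀(54.4/4.1) = 86 − 22.46 = 63.54 dB SPL.
Σ 10^(L/10) = 4.877e+07 → L_total = 10·log₁₀(4.877e+07) = 76.88 dB SPL.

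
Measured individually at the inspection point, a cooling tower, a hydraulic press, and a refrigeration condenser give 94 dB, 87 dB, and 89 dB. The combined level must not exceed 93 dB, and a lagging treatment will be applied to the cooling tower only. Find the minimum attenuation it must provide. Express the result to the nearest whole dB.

Everything except the cooling tower sums to 10^(87/10) + 10^(89/10) = 1.296e+09 in linear terms, 91.12 dB.
To meet 93 dB overall, the treated cooling tower may contribute at most 10^(93/10) − 1.296e+09 = 6.997e+08, i.e. 88.45 dB.
So the cooling tower must be reduced from 94 to 88.45 dB: IL = 5.55 dB.

6 dB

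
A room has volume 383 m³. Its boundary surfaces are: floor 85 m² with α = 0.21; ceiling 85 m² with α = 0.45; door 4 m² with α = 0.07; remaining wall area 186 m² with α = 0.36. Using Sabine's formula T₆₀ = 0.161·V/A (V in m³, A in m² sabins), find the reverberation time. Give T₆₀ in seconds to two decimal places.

Total absorption A = 85·0.21 + 85·0.45 + 4·0.07 + 186·0.36 = 123.34 m² sabins.
T₆₀ = 0.161 × 383 / 123.34 = 0.500 s.

0.50 s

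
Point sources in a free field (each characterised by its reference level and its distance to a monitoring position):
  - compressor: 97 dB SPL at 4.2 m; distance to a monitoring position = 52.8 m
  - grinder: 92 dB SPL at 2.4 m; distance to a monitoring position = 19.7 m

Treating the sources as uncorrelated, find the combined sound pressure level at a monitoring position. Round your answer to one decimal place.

Apply inverse-square spreading to bring every level to the receiver, then sum 10^(L/10).
compressor: 97 − 20·log₁₀(52.8/4.2) = 97 − 21.99 = 75.01 dB SPL.
grinder: 92 − 20·log₁₀(19.7/2.4) = 92 − 18.29 = 73.71 dB SPL.
Σ 10^(L/10) = 5.524e+07 → L_total = 10·log₁₀(5.524e+07) = 77.42 dB SPL.

77.4 dB SPL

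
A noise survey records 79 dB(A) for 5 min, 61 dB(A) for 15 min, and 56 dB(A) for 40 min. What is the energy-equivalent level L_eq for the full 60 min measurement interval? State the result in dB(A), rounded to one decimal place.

Weight each interval's intensity by its duration and average over T = 60 min:
Σ tᵢ·10^(Lᵢ/10) = 5·10^(79/10) + 15·10^(61/10) + 40·10^(56/10) = 4.320e+08.
L_eq = 10·log₁₀(4.320e+08/60) = 68.57 dB(A).

68.6 dB(A)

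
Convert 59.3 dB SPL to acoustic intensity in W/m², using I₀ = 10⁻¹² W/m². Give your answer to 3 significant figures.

L = 10·log₁₀(I/I₀) ⇒ I = I₀·10^(L/10) = 10⁻¹² × 10^5.93.

8.51e-07 W/m²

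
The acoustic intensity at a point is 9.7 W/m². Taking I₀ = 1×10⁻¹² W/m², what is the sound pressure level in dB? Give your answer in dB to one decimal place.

129.9 dB

L = 10·log₁₀(I/I₀) = 10·log₁₀(9.7/10⁻¹²) = 10·log₁₀(9.7×10^12).
L = 10·(0.9868 + 12) = 129.87 dB.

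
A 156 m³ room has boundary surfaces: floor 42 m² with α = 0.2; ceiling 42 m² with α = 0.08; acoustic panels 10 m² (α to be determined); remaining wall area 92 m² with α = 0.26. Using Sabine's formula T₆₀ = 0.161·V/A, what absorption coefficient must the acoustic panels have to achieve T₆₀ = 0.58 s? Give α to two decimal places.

A = 0.161·V/T₆₀ = 0.161·156/0.58 = 43.30 m² sabins.
Absorption from the other surfaces = 42·0.2 + 42·0.08 + 92·0.26 = 35.68 m², so the acoustic panels must supply 7.62 m² over 10 m².
α = 7.62/10 = 0.762.

0.76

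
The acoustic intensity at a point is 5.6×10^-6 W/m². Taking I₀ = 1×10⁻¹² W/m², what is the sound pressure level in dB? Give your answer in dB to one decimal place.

I/I₀ = 5.6×10^-6/10⁻¹² = 5.6×10^6, and L = 10·log₁₀(I/I₀).
L = 10·(0.7482 + 6) = 67.48 dB.

67.5 dB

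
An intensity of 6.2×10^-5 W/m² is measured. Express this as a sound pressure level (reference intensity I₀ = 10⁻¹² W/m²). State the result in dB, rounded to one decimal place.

L = 10·log₁₀(I/I₀) = 10·log₁₀(6.2×10^-5/10⁻¹²) = 10·log₁₀(6.2×10^7).
L = 10·(0.7924 + 7) = 77.92 dB.

77.9 dB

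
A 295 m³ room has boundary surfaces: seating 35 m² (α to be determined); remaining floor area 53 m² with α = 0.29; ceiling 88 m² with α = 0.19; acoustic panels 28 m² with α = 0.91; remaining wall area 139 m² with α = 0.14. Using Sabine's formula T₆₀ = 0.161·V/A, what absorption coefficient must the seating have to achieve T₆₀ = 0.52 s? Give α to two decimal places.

A = 0.161·V/T₆₀ = 0.161·295/0.52 = 91.34 m² sabins.
Absorption from the other surfaces = 53·0.29 + 88·0.19 + 28·0.91 + 139·0.14 = 77.03 m², so the seating must supply 14.31 m² over 35 m².
α = 14.31/35 = 0.409.

0.41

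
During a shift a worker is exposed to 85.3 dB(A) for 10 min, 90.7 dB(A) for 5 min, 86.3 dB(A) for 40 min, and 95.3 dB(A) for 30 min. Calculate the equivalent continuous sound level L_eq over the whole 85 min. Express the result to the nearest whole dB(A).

L_eq = 10·log₁₀[(1/T)·Σ tᵢ·10^(Lᵢ/10)] with T = 85 min.
Σ tᵢ·10^(Lᵢ/10) = 10·10^(85.3/10) + 5·10^(90.7/10) + 40·10^(86.3/10) + 30·10^(95.3/10) = 1.280e+11.
L_eq = 10·log₁₀(1.280e+11/85) = 91.78 dB(A).

92 dB(A)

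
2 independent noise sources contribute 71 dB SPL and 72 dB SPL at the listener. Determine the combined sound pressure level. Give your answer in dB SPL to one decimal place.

For uncorrelated sources the intensities add, so convert each level to linear form, sum, and take 10·log₁₀ of the total.
Σ 10^(L/10) = 10^(71/10) + 10^(72/10) = 2.844e+07.
L_total = 10·log₁₀(2.844e+07) = 74.54 dB SPL.

74.5 dB SPL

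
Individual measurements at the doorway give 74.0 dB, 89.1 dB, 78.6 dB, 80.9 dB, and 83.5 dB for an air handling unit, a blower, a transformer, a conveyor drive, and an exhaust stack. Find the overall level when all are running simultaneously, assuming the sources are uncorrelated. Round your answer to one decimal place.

For uncorrelated sources the intensities add, so convert each level to linear form, sum, and take 10·log₁₀ of the total.
Σ 10^(L/10) = 10^(74.0/10) + 10^(89.1/10) + 10^(78.6/10) + 10^(80.9/10) + 10^(83.5/10) = 1.257e+09.
L_total = 10·log₁₀(1.257e+09) = 90.99 dB.

91.0 dB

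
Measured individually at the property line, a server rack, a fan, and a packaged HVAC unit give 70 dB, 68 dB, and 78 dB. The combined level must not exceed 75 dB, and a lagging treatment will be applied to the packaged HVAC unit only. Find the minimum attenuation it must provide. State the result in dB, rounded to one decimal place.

6.1 dB

Fixed contribution from the other sources: Σ 10^(L/10) = 10^(70/10) + 10^(68/10) = 1.631e+07 (72.12 dB).
To meet 75 dB overall, the treated packaged HVAC unit may contribute at most 10^(75/10) − 1.631e+07 = 1.531e+07, i.e. 71.85 dB.
So the packaged HVAC unit must be reduced from 78 to 71.85 dB: IL = 6.15 dB.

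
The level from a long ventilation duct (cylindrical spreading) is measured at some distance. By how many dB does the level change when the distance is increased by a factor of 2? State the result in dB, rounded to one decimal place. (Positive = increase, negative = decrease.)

-3.0 dB

A line source loses 3 dB per doubling of distance; generally ΔL = −10·log₁₀(r₂/r₁).
ΔL = −10·log₁₀(2) = -3.01 dB.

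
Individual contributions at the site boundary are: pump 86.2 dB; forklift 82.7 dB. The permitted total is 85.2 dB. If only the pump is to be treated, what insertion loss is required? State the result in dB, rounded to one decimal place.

Fixed contribution from the other source: Σ 10^(L/10) = 10^(82.7/10) = 1.862e+08 (82.70 dB).
To meet 85.2 dB overall, the treated pump may contribute at most 10^(85.2/10) − 1.862e+08 = 1.449e+08, i.e. 81.61 dB.
So the pump must be reduced from 86.2 to 81.61 dB: IL = 4.59 dB.

4.6 dB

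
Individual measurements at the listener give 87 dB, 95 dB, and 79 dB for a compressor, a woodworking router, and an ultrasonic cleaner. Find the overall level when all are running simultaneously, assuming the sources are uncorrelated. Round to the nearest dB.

For uncorrelated sources the intensities add, so convert each level to linear form, sum, and take 10·log₁₀ of the total.
Σ 10^(L/10) = 10^(87/10) + 10^(95/10) + 10^(79/10) = 3.743e+09.
L_total = 10·log₁₀(3.743e+09) = 95.73 dB.

96 dB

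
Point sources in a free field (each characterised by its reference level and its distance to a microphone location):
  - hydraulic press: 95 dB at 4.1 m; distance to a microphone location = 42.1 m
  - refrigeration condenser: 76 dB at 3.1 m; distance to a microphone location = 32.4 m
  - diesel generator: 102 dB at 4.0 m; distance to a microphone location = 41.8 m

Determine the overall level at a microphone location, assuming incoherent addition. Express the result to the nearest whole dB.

82 dB

First find each source's level at the receiver (point-source: −20·log₁₀(r/r_ref)), then combine on an intensity basis.
hydraulic press: 95 − 20·log₁₀(42.1/4.1) = 95 − 20.23 = 74.77 dB.
refrigeration condenser: 76 − 20·log₁₀(32.4/3.1) = 76 − 20.38 = 55.62 dB.
diesel generator: 102 − 20·log₁₀(41.8/4.0) = 102 − 20.38 = 81.62 dB.
Σ 10^(L/10) = 1.755e+08 → L_total = 10·log₁₀(1.755e+08) = 82.44 dB.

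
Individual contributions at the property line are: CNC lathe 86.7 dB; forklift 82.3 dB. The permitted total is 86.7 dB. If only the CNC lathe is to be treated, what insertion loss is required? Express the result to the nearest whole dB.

2 dB

Fixed contribution from the other source: Σ 10^(L/10) = 10^(82.3/10) = 1.698e+08 (82.30 dB).
To meet 86.7 dB overall, the treated CNC lathe may contribute at most 10^(86.7/10) − 1.698e+08 = 2.979e+08, i.e. 84.74 dB.
Required insertion loss = 86.7 − 84.74 = 1.96 dB.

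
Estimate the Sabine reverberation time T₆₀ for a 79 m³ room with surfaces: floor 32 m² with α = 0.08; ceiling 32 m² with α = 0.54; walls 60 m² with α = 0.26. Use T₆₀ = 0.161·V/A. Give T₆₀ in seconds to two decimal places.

Total absorption A = 32·0.08 + 32·0.54 + 60·0.26 = 35.44 m² sabins.
T₆₀ = 0.161 × 79 / 35.44 = 0.359 s.

0.36 s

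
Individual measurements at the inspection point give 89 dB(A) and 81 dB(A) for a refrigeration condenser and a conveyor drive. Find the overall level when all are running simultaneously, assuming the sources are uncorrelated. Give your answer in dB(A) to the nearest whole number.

Incoherent sources combine by intensity addition: L_total = 10·log₁₀(Σ 10^(L_i/10)).
Σ 10^(L/10) = 10^(89/10) + 10^(81/10) = 9.202e+08.
L_total = 10·log₁₀(9.202e+08) = 89.64 dB(A).

90 dB(A)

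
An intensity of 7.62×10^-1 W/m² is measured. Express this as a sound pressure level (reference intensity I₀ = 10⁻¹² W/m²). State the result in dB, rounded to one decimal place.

I/I₀ = 7.62×10^-1/10⁻¹² = 7.62×10^11, and L = 10·log₁₀(I/I₀).
L = 10·(0.8820 + 11) = 118.82 dB.

118.8 dB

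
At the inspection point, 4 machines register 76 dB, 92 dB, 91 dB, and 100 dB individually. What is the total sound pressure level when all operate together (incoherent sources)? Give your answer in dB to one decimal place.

Incoherent sources combine by intensity addition: L_total = 10·log₁₀(Σ 10^(L_i/10)).
Σ 10^(L/10) = 10^(76/10) + 10^(92/10) + 10^(91/10) + 10^(100/10) = 1.288e+10.
L_total = 10·log₁₀(1.288e+10) = 101.10 dB.

101.1 dB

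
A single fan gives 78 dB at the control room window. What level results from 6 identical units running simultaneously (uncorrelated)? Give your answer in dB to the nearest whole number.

With 6 equal, uncorrelated contributions the intensity is 6× that of one unit, giving a rise of 10·log₁₀ 6.
L_total = 78 + 10·log₁₀(6) = 78 + 7.782 = 85.78 dB.

86 dB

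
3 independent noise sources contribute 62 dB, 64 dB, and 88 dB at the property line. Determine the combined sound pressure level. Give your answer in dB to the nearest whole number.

For uncorrelated sources the intensities add, so convert each level to linear form, sum, and take 10·log₁₀ of the total.
Σ 10^(L/10) = 10^(62/10) + 10^(64/10) + 10^(88/10) = 6.351e+08.
L_total = 10·log₁₀(6.351e+08) = 88.03 dB.

88 dB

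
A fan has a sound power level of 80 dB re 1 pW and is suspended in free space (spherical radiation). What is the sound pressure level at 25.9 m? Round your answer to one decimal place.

Free-field spherical radiation: L_p = L_w − 10·log₁₀(4π·r²), r = 25.9 m.
4π·r² = 8430 m², 10·log₁₀ of that is 39.258 dB.
L_p = 80 − 39.258 = 40.74 dB.

40.7 dB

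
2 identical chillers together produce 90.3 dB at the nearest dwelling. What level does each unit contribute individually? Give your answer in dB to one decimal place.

87.3 dB

2 equal contributions raise the level by 10·log₁₀ 2 = 3.010 dB, so each unit alone gives 90.3 − 3.010.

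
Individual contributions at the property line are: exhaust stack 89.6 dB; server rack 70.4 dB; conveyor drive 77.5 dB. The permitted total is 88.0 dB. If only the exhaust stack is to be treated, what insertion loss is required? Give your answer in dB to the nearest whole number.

2 dB

Fixed contribution from the other sources: Σ 10^(L/10) = 10^(70.4/10) + 10^(77.5/10) = 6.720e+07 (78.27 dB).
To meet 88.0 dB overall, the treated exhaust stack may contribute at most 10^(88.0/10) − 6.720e+07 = 5.638e+08, i.e. 87.51 dB.
So the exhaust stack must be reduced from 89.6 to 87.51 dB: IL = 2.09 dB.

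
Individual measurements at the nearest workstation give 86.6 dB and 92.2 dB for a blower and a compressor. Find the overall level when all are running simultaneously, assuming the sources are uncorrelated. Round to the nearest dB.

93 dB

Incoherent sources combine by intensity addition: L_total = 10·log₁₀(Σ 10^(L_i/10)).
Σ 10^(L/10) = 10^(86.6/10) + 10^(92.2/10) = 2.117e+09.
L_total = 10·log₁₀(2.117e+09) = 93.26 dB.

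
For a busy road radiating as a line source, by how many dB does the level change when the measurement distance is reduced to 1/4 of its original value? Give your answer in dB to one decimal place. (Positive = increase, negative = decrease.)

A line source loses 3 dB per doubling of distance; generally ΔL = −10·log₁₀(r₂/r₁).
ΔL = −10·log₁₀(0.25) = +6.02 dB.

+6.0 dB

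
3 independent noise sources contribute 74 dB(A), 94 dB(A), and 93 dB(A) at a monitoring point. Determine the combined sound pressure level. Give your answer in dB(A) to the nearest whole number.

97 dB(A)

For uncorrelated sources the intensities add, so convert each level to linear form, sum, and take 10·log₁₀ of the total.
Σ 10^(L/10) = 10^(74/10) + 10^(94/10) + 10^(93/10) = 4.532e+09.
L_total = 10·log₁₀(4.532e+09) = 96.56 dB(A).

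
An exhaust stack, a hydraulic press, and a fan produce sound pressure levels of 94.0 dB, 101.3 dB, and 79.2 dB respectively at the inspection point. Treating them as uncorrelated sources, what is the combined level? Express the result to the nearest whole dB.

102 dB

Incoherent sources combine by intensity addition: L_total = 10·log₁₀(Σ 10^(L_i/10)).
Σ 10^(L/10) = 10^(94.0/10) + 10^(101.3/10) + 10^(79.2/10) = 1.608e+10.
L_total = 10·log₁₀(1.608e+10) = 102.06 dB.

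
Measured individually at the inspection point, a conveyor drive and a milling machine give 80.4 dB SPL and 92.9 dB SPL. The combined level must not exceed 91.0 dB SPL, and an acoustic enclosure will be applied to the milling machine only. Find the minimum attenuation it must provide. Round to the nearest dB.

2 dB

Everything except the milling machine sums to 10^(80.4/10) = 1.096e+08 in linear terms, 80.40 dB SPL.
The limit corresponds to 10^(91.0/10) = 1.259e+09; subtracting the fixed part leaves 1.149e+09 for the milling machine, i.e. 90.60 dB SPL.
Required insertion loss = 92.9 − 90.60 = 2.30 dB.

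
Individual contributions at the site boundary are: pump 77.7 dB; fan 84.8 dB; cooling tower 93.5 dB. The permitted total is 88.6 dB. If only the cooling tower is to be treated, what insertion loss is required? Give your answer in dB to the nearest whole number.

The untreated sources together contribute 10^(77.7/10) + 10^(84.8/10) = 3.609e+08, i.e. 85.57 dB.
To meet 88.6 dB overall, the treated cooling tower may contribute at most 10^(88.6/10) − 3.609e+08 = 3.636e+08, i.e. 85.61 dB.
Required insertion loss = 93.5 − 85.61 = 7.89 dB.

8 dB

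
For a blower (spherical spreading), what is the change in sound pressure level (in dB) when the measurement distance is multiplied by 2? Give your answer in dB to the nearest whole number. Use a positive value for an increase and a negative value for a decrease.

Point-source spreading: ΔL = −20·log₁₀(r₂/r₁).
ΔL = −20·log₁₀(2) = -6.02 dB.

-6 dB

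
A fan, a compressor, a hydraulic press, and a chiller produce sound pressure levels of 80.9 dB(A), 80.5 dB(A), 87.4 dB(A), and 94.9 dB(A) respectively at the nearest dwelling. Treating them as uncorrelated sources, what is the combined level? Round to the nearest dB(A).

96 dB(A)

For uncorrelated sources the intensities add, so convert each level to linear form, sum, and take 10·log₁₀ of the total.
Σ 10^(L/10) = 10^(80.9/10) + 10^(80.5/10) + 10^(87.4/10) + 10^(94.9/10) = 3.875e+09.
L_total = 10·log₁₀(3.875e+09) = 95.88 dB(A).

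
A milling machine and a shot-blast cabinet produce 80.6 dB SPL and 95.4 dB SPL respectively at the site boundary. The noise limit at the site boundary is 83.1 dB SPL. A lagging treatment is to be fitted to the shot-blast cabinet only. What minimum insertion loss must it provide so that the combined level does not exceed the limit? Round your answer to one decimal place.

Everything except the shot-blast cabinet sums to 10^(80.6/10) = 1.148e+08 in linear terms, 80.60 dB SPL.
The limit corresponds to 10^(83.1/10) = 2.042e+08; subtracting the fixed part leaves 8.936e+07 for the shot-blast cabinet, i.e. 79.51 dB SPL.
Required insertion loss = 95.4 − 79.51 = 15.89 dB.

15.9 dB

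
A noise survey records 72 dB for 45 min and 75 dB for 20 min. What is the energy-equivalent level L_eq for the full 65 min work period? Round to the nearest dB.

The energy average is taken in the linear domain: L_eq = 10·log₁₀[(Σ tᵢ·10^(Lᵢ/10))/T], T = 65 min.
Σ tᵢ·10^(Lᵢ/10) = 45·10^(72/10) + 20·10^(75/10) = 1.346e+09.
L_eq = 10·log₁₀(1.346e+09/65) = 73.16 dB.

73 dB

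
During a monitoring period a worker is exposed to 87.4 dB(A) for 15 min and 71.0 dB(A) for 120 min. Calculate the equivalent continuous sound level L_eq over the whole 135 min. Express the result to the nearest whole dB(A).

79 dB(A)

The energy average is taken in the linear domain: L_eq = 10·log₁₀[(Σ tᵢ·10^(Lᵢ/10))/T], T = 135 min.
Σ tᵢ·10^(Lᵢ/10) = 15·10^(87.4/10) + 120·10^(71.0/10) = 9.754e+09.
L_eq = 10·log₁₀(9.754e+09/135) = 78.59 dB(A).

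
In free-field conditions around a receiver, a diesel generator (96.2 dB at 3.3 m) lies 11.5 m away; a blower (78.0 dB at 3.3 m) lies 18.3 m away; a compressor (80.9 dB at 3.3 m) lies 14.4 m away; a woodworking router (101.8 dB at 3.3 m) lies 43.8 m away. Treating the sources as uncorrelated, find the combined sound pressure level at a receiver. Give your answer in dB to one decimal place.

86.4 dB

Propagate each source to the receiver with L = L_ref − 20·log₁₀(r/r_ref), then add intensities.
diesel generator: 96.2 − 20·log₁₀(11.5/3.3) = 96.2 − 10.84 = 85.36 dB.
blower: 78.0 − 20·log₁₀(18.3/3.3) = 78.0 − 14.88 = 63.12 dB.
compressor: 80.9 − 20·log₁₀(14.4/3.3) = 80.9 − 12.80 = 68.10 dB.
woodworking router: 101.8 − 20·log₁₀(43.8/3.3) = 101.8 − 22.46 = 79.34 dB.
Σ 10^(L/10) = 4.377e+08 → L_total = 10·log₁₀(4.377e+08) = 86.41 dB.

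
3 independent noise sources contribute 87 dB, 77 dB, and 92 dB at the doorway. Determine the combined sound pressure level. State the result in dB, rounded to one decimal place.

93.3 dB

For uncorrelated sources the intensities add, so convert each level to linear form, sum, and take 10·log₁₀ of the total.
Σ 10^(L/10) = 10^(87/10) + 10^(77/10) + 10^(92/10) = 2.136e+09.
L_total = 10·log₁₀(2.136e+09) = 93.30 dB.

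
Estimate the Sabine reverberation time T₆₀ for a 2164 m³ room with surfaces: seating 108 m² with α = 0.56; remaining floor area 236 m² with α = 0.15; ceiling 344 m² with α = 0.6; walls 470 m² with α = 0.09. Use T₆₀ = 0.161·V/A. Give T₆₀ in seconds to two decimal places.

1.01 s

A = Σ Sᵢαᵢ = 108·0.56 + 236·0.15 + 344·0.6 + 470·0.09 = 344.58 m².
T₆₀ = 0.161 × 2164 / 344.58 = 1.011 s.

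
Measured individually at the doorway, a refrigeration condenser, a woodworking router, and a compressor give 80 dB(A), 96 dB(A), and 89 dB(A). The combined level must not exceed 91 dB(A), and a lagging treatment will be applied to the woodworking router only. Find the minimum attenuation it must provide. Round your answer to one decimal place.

Everything except the woodworking router sums to 10^(80/10) + 10^(89/10) = 8.943e+08 in linear terms, 89.51 dB(A).
To meet 91 dB(A) overall, the treated woodworking router may contribute at most 10^(91/10) − 8.943e+08 = 3.646e+08, i.e. 85.62 dB(A).
So the woodworking router must be reduced from 96 to 85.62 dB(A): IL = 10.38 dB.

10.4 dB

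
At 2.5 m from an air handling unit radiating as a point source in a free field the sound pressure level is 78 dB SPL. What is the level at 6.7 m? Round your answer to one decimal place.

Spherical spreading from a point source gives a 20·log₁₀(r₂/r₁) drop.
L₂ = 78 − 20·log₁₀(6.7/2.5) = 78 − 8.563 = 69.44 dB SPL.

69.4 dB SPL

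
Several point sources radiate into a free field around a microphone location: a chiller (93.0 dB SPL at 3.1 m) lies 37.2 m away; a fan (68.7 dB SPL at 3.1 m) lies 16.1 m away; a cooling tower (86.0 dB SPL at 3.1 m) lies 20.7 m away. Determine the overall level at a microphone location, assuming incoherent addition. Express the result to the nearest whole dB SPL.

74 dB SPL

First find each source's level at the receiver (point-source: −20·log₁₀(r/r_ref)), then combine on an intensity basis.
chiller: 93.0 − 20·log₁₀(37.2/3.1) = 93.0 − 21.58 = 71.42 dB SPL.
fan: 68.7 − 20·log₁₀(16.1/3.1) = 68.7 − 14.31 = 54.39 dB SPL.
cooling tower: 86.0 − 20·log₁₀(20.7/3.1) = 86.0 − 16.49 = 69.51 dB SPL.
Σ 10^(L/10) = 2.306e+07 → L_total = 10·log₁₀(2.306e+07) = 73.63 dB SPL.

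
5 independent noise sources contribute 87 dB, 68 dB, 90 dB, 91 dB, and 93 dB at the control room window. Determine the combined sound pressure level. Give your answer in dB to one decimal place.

96.8 dB

Incoherent sources combine by intensity addition: L_total = 10·log₁₀(Σ 10^(L_i/10)).
Σ 10^(L/10) = 10^(87/10) + 10^(68/10) + 10^(90/10) + 10^(91/10) + 10^(93/10) = 4.762e+09.
L_total = 10·log₁₀(4.762e+09) = 96.78 dB.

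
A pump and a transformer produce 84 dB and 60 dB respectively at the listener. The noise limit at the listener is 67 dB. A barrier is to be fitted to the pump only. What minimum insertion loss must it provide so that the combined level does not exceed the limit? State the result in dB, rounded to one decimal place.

The untreated sources together contribute 10^(60/10) = 1.000e+06, i.e. 60.00 dB.
To meet 67 dB overall, the treated pump may contribute at most 10^(67/10) − 1.000e+06 = 4.012e+06, i.e. 66.03 dB.
So the pump must be reduced from 84 to 66.03 dB: IL = 17.97 dB.

18.0 dB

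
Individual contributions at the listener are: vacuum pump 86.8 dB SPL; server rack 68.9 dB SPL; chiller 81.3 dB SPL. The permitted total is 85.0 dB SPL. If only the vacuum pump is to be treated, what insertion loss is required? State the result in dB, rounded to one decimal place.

4.4 dB

The untreated sources together contribute 10^(68.9/10) + 10^(81.3/10) = 1.427e+08, i.e. 81.54 dB SPL.
The limit corresponds to 10^(85.0/10) = 3.162e+08; subtracting the fixed part leaves 1.736e+08 for the vacuum pump, i.e. 82.39 dB SPL.
Required insertion loss = 86.8 − 82.39 = 4.41 dB.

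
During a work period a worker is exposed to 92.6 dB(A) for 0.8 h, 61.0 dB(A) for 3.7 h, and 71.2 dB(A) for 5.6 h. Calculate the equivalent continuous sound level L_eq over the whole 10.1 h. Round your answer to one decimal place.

L_eq = 10·log₁₀[(1/T)·Σ tᵢ·10^(Lᵢ/10)] with T = 10.1 h.
Σ tᵢ·10^(Lᵢ/10) = 0.8·10^(92.6/10) + 3.7·10^(61.0/10) + 5.6·10^(71.2/10) = 1.534e+09.
L_eq = 10·log₁₀(1.534e+09/10.1) = 81.82 dB(A).

81.8 dB(A)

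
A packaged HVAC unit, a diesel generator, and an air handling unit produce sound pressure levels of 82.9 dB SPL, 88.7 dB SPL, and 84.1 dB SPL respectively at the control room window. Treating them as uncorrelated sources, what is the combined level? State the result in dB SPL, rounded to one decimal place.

Incoherent sources combine by intensity addition: L_total = 10·log₁₀(Σ 10^(L_i/10)).
Σ 10^(L/10) = 10^(82.9/10) + 10^(88.7/10) + 10^(84.1/10) = 1.193e+09.
L_total = 10·log₁₀(1.193e+09) = 90.77 dB SPL.

90.8 dB SPL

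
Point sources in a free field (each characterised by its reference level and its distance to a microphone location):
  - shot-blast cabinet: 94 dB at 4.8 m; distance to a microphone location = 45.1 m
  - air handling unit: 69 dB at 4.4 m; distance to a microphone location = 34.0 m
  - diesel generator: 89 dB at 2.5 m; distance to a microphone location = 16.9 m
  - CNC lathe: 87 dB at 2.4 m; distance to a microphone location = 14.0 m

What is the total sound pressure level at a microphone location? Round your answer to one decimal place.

Apply inverse-square spreading to bring every level to the receiver, then sum 10^(L/10).
shot-blast cabinet: 94 − 20·log₁₀(45.1/4.8) = 94 − 19.46 = 74.54 dB.
air handling unit: 69 − 20·log₁₀(34.0/4.4) = 69 − 17.76 = 51.24 dB.
diesel generator: 89 − 20·log₁₀(16.9/2.5) = 89 − 16.60 = 72.40 dB.
CNC lathe: 87 − 20·log₁₀(14.0/2.4) = 87 − 15.32 = 71.68 dB.
Σ 10^(L/10) = 6.070e+07 → L_total = 10·log₁₀(6.070e+07) = 77.83 dB.

77.8 dB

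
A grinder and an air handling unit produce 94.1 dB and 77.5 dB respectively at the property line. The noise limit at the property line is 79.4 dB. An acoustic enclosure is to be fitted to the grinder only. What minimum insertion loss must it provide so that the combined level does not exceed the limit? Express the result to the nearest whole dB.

19 dB

The untreated sources together contribute 10^(77.5/10) = 5.623e+07, i.e. 77.50 dB.
To meet 79.4 dB overall, the treated grinder may contribute at most 10^(79.4/10) − 5.623e+07 = 3.086e+07, i.e. 74.89 dB.
So the grinder must be reduced from 94.1 to 74.89 dB: IL = 19.21 dB.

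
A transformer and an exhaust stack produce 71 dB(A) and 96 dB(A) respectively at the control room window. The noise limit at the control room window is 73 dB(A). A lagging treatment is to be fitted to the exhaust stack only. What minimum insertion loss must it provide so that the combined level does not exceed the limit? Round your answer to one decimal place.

27.3 dB

Fixed contribution from the other source: Σ 10^(L/10) = 10^(71/10) = 1.259e+07 (71.00 dB(A)).
The limit corresponds to 10^(73/10) = 1.995e+07; subtracting the fixed part leaves 7.363e+06 for the exhaust stack, i.e. 68.67 dB(A).
Required insertion loss = 96 − 68.67 = 27.33 dB.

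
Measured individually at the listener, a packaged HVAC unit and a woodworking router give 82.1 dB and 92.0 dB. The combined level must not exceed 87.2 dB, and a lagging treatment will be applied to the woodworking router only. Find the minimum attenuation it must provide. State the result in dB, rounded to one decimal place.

6.4 dB

Everything except the woodworking router sums to 10^(82.1/10) = 1.622e+08 in linear terms, 82.10 dB.
To meet 87.2 dB overall, the treated woodworking router may contribute at most 10^(87.2/10) − 1.622e+08 = 3.626e+08, i.e. 85.59 dB.
So the woodworking router must be reduced from 92.0 to 85.59 dB: IL = 6.41 dB.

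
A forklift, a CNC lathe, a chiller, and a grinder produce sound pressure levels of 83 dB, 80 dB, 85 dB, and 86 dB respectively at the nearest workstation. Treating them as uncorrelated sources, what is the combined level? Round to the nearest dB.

For uncorrelated sources the intensities add, so convert each level to linear form, sum, and take 10·log₁₀ of the total.
Σ 10^(L/10) = 10^(83/10) + 10^(80/10) + 10^(85/10) + 10^(86/10) = 1.014e+09.
L_total = 10·log₁₀(1.014e+09) = 90.06 dB.

90 dB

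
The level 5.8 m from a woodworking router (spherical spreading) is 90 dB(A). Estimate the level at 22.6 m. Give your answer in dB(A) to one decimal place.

For a point source, L₂ = L₁ − 20·log₁₀(r₂/r₁).
L₂ = 90 − 20·log₁₀(22.6/5.8) = 90 − 11.814 = 78.19 dB(A).

78.2 dB(A)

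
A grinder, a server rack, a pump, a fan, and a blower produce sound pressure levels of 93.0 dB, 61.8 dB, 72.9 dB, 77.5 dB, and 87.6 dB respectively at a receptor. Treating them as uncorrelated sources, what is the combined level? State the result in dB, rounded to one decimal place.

For uncorrelated sources the intensities add, so convert each level to linear form, sum, and take 10·log₁₀ of the total.
Σ 10^(L/10) = 10^(93.0/10) + 10^(61.8/10) + 10^(72.9/10) + 10^(77.5/10) + 10^(87.6/10) = 2.648e+09.
L_total = 10·log₁₀(2.648e+09) = 94.23 dB.

94.2 dB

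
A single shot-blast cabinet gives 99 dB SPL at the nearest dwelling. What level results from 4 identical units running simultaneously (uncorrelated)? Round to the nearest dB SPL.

With 4 equal, uncorrelated contributions the intensity is 4× that of one unit, giving a rise of 10·log₁₀ 4.
L_total = 99 + 10·log₁₀(4) = 99 + 6.021 = 105.02 dB SPL.

105 dB SPL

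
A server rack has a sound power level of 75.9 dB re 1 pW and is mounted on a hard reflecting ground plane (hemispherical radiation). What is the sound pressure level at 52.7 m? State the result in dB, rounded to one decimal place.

33.5 dB

The power spreads over a hemisphere of area 2π·r², so L_p = L_w − 10·log₁₀(2π·r²).
2π·r² = 1.745e+04 m², 10·log₁₀ of that is 42.418 dB.
L_p = 75.9 − 42.418 = 33.48 dB.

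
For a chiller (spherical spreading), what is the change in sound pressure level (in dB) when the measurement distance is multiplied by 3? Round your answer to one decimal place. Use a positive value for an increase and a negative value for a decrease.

-9.5 dB

A point source loses 6 dB per doubling of distance; generally ΔL = −20·log₁₀(r₂/r₁).
ΔL = −20·log₁₀(3) = -9.54 dB.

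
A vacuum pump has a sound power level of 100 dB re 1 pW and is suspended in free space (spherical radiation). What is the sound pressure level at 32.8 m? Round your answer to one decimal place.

58.7 dB

Free-field spherical radiation: L_p = L_w − 10·log₁₀(4π·r²), r = 32.8 m.
4π·r² = 1.352e+04 m², 10·log₁₀ of that is 41.310 dB.
L_p = 100 − 41.310 = 58.69 dB.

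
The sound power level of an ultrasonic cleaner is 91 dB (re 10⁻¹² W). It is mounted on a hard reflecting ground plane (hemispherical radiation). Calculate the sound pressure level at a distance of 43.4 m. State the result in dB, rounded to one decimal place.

50.3 dB

The power spreads over a hemisphere of area 2π·r², so L_p = L_w − 10·log₁₀(2π·r²).
2π·r² = 1.183e+04 m², 10·log₁₀ of that is 40.732 dB.
L_p = 91 − 40.732 = 50.27 dB.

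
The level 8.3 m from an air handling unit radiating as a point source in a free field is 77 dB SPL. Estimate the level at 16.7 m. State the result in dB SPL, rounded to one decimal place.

70.9 dB SPL

Spherical spreading from a point source gives a 20·log₁₀(r₂/r₁) drop.
L₂ = 77 − 20·log₁₀(16.7/8.3) = 77 − 6.073 = 70.93 dB SPL.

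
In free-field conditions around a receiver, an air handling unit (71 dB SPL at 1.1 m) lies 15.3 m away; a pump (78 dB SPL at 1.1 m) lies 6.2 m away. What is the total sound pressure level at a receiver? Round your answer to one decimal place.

63.1 dB SPL

First find each source's level at the receiver (point-source: −20·log₁₀(r/r_ref)), then combine on an intensity basis.
air handling unit: 71 − 20·log₁₀(15.3/1.1) = 71 − 22.87 = 48.13 dB SPL.
pump: 78 − 20·log₁₀(6.2/1.1) = 78 − 15.02 = 62.98 dB SPL.
Σ 10^(L/10) = 2.051e+06 → L_total = 10·log₁₀(2.051e+06) = 63.12 dB SPL.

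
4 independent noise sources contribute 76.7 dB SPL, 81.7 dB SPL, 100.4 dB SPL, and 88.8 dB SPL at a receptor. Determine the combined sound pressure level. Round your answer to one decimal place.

100.8 dB SPL

For uncorrelated sources the intensities add, so convert each level to linear form, sum, and take 10·log₁₀ of the total.
Σ 10^(L/10) = 10^(76.7/10) + 10^(81.7/10) + 10^(100.4/10) + 10^(88.8/10) = 1.192e+10.
L_total = 10·log₁₀(1.192e+10) = 100.76 dB SPL.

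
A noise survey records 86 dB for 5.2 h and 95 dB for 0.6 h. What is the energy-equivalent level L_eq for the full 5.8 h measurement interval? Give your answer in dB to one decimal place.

88.4 dB

Weight each interval's intensity by its duration and average over T = 5.8 h:
Σ tᵢ·10^(Lᵢ/10) = 5.2·10^(86/10) + 0.6·10^(95/10) = 3.968e+09.
L_eq = 10·log₁₀(3.968e+09/5.8) = 88.35 dB.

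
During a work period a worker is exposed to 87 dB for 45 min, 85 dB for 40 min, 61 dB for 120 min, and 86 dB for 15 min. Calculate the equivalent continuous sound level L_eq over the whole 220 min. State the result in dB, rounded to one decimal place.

The energy average is taken in the linear domain: L_eq = 10·log₁₀[(Σ tᵢ·10^(Lᵢ/10))/T], T = 220 min.
Σ tᵢ·10^(Lᵢ/10) = 45·10^(87/10) + 40·10^(85/10) + 120·10^(61/10) + 15·10^(86/10) = 4.133e+10.
L_eq = 10·log₁₀(4.133e+10/220) = 82.74 dB.

82.7 dB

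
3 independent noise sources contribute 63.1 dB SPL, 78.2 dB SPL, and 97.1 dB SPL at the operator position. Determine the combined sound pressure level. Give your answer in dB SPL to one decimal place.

Incoherent sources combine by intensity addition: L_total = 10·log₁₀(Σ 10^(L_i/10)).
Σ 10^(L/10) = 10^(63.1/10) + 10^(78.2/10) + 10^(97.1/10) = 5.197e+09.
L_total = 10·log₁₀(5.197e+09) = 97.16 dB SPL.

97.2 dB SPL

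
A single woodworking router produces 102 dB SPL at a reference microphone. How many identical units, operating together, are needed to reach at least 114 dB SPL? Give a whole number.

Need L₁ + 10·log₁₀ N ≥ 114, i.e. log₁₀ N ≥ 1.20.
N ≥ 10^(12.0/10) = 15.849, so N = 16.

16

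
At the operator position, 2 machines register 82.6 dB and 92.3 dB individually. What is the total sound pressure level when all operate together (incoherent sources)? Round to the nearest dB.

Incoherent sources combine by intensity addition: L_total = 10·log₁₀(Σ 10^(L_i/10)).
Σ 10^(L/10) = 10^(82.6/10) + 10^(92.3/10) = 1.880e+09.
L_total = 10·log₁₀(1.880e+09) = 92.74 dB.

93 dB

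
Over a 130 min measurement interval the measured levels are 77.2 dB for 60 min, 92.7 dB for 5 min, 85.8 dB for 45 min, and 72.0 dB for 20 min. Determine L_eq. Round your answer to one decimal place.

83.6 dB

L_eq = 10·log₁₀[(1/T)·Σ tᵢ·10^(Lᵢ/10)] with T = 130 min.
Σ tᵢ·10^(Lᵢ/10) = 60·10^(77.2/10) + 5·10^(92.7/10) + 45·10^(85.8/10) + 20·10^(72.0/10) = 2.988e+10.
L_eq = 10·log₁₀(2.988e+10/130) = 83.62 dB.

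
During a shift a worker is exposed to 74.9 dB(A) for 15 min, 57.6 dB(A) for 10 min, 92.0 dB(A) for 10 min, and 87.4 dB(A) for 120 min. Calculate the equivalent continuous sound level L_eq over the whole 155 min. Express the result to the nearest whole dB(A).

Weight each interval's intensity by its duration and average over T = 155 min:
Σ tᵢ·10^(Lᵢ/10) = 15·10^(74.9/10) + 10·10^(57.6/10) + 10·10^(92.0/10) + 120·10^(87.4/10) = 8.226e+10.
L_eq = 10·log₁₀(8.226e+10/155) = 87.25 dB(A).

87 dB(A)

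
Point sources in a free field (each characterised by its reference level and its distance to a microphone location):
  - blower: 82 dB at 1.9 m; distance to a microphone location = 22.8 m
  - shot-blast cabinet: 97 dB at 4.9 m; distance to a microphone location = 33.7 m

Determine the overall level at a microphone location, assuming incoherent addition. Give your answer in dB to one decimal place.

80.3 dB

Apply inverse-square spreading to bring every level to the receiver, then sum 10^(L/10).
blower: 82 − 20·log₁₀(22.8/1.9) = 82 − 21.58 = 60.42 dB.
shot-blast cabinet: 97 − 20·log₁₀(33.7/4.9) = 97 − 16.75 = 80.25 dB.
Σ 10^(L/10) = 1.071e+08 → L_total = 10·log₁₀(1.071e+08) = 80.30 dB.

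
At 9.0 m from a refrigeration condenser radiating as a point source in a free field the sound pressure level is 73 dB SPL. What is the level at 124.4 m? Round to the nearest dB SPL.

Point-source attenuation: ΔL = 20·log₁₀(r₂/r₁) = 20·log₁₀(124.4/9.0) = 22.812 dB.
L₂ = 73 − 20·log₁₀(124.4/9.0) = 73 − 22.812 = 50.19 dB SPL.

50 dB SPL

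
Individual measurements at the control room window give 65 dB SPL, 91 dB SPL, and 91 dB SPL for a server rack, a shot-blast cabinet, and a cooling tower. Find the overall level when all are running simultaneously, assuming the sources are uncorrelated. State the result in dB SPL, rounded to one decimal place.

94.0 dB SPL

Incoherent sources combine by intensity addition: L_total = 10·log₁₀(Σ 10^(L_i/10)).
Σ 10^(L/10) = 10^(65/10) + 10^(91/10) + 10^(91/10) = 2.521e+09.
L_total = 10·log₁₀(2.521e+09) = 94.02 dB SPL.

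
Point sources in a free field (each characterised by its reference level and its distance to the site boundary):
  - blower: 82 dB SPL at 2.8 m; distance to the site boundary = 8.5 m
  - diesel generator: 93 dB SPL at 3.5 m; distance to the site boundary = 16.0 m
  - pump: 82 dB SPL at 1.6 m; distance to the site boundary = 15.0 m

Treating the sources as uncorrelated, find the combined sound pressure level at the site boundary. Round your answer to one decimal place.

Propagate each source to the receiver with L = L_ref − 20·log₁₀(r/r_ref), then add intensities.
blower: 82 − 20·log₁₀(8.5/2.8) = 82 − 9.65 = 72.35 dB SPL.
diesel generator: 93 − 20·log₁₀(16.0/3.5) = 93 − 13.20 = 79.80 dB SPL.
pump: 82 − 20·log₁₀(15.0/1.6) = 82 − 19.44 = 62.56 dB SPL.
Σ 10^(L/10) = 1.145e+08 → L_total = 10·log₁₀(1.145e+08) = 80.59 dB SPL.

80.6 dB SPL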